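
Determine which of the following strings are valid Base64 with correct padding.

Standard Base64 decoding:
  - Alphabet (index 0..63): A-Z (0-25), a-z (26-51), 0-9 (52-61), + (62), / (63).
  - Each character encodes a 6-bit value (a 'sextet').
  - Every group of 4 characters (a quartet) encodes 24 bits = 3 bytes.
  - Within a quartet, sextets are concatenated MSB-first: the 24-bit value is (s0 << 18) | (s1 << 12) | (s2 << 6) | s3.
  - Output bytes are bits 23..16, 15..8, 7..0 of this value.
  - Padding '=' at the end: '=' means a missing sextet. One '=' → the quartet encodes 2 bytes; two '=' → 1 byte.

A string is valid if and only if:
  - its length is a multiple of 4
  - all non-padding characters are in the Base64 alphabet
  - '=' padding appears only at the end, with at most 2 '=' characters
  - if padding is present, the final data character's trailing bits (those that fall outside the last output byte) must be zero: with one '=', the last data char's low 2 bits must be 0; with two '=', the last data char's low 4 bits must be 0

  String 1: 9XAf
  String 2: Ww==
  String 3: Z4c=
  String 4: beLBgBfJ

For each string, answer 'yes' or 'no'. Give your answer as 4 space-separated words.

Answer: yes yes yes yes

Derivation:
String 1: '9XAf' → valid
String 2: 'Ww==' → valid
String 3: 'Z4c=' → valid
String 4: 'beLBgBfJ' → valid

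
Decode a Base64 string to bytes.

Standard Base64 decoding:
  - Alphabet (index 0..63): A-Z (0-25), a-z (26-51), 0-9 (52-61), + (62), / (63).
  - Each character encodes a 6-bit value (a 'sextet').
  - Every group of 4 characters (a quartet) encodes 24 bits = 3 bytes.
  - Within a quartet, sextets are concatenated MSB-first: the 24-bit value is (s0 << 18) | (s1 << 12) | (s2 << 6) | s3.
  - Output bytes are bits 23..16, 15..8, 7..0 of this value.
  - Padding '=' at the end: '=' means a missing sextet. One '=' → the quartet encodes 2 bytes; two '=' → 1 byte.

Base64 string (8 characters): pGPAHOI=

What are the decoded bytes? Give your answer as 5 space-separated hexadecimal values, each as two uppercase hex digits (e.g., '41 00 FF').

After char 0 ('p'=41): chars_in_quartet=1 acc=0x29 bytes_emitted=0
After char 1 ('G'=6): chars_in_quartet=2 acc=0xA46 bytes_emitted=0
After char 2 ('P'=15): chars_in_quartet=3 acc=0x2918F bytes_emitted=0
After char 3 ('A'=0): chars_in_quartet=4 acc=0xA463C0 -> emit A4 63 C0, reset; bytes_emitted=3
After char 4 ('H'=7): chars_in_quartet=1 acc=0x7 bytes_emitted=3
After char 5 ('O'=14): chars_in_quartet=2 acc=0x1CE bytes_emitted=3
After char 6 ('I'=8): chars_in_quartet=3 acc=0x7388 bytes_emitted=3
Padding '=': partial quartet acc=0x7388 -> emit 1C E2; bytes_emitted=5

Answer: A4 63 C0 1C E2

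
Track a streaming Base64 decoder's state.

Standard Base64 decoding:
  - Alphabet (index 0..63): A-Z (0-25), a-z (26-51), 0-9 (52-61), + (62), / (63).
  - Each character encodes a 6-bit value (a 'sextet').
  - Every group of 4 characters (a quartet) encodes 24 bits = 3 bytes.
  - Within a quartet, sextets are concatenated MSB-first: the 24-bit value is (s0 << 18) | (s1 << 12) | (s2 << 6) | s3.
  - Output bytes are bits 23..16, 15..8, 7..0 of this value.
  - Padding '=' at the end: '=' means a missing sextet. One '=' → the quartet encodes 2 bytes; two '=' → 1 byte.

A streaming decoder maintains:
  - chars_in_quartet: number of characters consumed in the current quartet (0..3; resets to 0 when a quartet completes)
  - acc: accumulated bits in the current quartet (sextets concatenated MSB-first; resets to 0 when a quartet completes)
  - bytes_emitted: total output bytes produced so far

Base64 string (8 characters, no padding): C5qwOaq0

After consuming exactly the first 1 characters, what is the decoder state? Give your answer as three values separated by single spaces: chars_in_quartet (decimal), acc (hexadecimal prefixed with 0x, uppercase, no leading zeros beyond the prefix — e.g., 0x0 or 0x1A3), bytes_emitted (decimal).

Answer: 1 0x2 0

Derivation:
After char 0 ('C'=2): chars_in_quartet=1 acc=0x2 bytes_emitted=0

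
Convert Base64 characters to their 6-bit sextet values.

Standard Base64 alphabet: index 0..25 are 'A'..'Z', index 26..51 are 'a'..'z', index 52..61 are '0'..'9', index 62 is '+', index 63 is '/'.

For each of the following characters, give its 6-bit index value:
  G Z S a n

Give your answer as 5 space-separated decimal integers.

Answer: 6 25 18 26 39

Derivation:
'G': A..Z range, ord('G') − ord('A') = 6
'Z': A..Z range, ord('Z') − ord('A') = 25
'S': A..Z range, ord('S') − ord('A') = 18
'a': a..z range, 26 + ord('a') − ord('a') = 26
'n': a..z range, 26 + ord('n') − ord('a') = 39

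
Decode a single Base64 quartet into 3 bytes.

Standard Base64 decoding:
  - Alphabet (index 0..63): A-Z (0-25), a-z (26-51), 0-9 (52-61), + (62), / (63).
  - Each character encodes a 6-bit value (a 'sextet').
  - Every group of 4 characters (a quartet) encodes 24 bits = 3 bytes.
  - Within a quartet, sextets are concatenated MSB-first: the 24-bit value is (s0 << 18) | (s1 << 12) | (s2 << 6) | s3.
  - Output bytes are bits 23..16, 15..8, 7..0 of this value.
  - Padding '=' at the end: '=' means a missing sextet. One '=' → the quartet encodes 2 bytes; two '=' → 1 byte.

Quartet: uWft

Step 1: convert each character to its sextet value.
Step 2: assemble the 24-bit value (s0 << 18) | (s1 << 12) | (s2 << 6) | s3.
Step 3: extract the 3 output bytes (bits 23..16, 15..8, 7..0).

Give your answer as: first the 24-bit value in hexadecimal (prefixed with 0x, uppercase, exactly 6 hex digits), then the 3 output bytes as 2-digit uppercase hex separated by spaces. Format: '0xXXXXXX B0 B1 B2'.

Answer: 0xB967ED B9 67 ED

Derivation:
Sextets: u=46, W=22, f=31, t=45
24-bit: (46<<18) | (22<<12) | (31<<6) | 45
      = 0xB80000 | 0x016000 | 0x0007C0 | 0x00002D
      = 0xB967ED
Bytes: (v>>16)&0xFF=B9, (v>>8)&0xFF=67, v&0xFF=ED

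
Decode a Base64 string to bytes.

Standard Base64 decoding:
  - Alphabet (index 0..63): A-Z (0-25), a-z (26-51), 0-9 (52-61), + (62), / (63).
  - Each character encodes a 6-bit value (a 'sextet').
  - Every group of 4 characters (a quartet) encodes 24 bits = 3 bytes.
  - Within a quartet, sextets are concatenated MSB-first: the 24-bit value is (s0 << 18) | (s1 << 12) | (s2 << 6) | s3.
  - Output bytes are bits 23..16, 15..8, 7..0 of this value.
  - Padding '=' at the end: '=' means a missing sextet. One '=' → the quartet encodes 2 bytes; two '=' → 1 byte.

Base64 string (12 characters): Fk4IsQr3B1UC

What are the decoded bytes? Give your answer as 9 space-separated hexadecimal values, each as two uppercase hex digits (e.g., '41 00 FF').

Answer: 16 4E 08 B1 0A F7 07 55 02

Derivation:
After char 0 ('F'=5): chars_in_quartet=1 acc=0x5 bytes_emitted=0
After char 1 ('k'=36): chars_in_quartet=2 acc=0x164 bytes_emitted=0
After char 2 ('4'=56): chars_in_quartet=3 acc=0x5938 bytes_emitted=0
After char 3 ('I'=8): chars_in_quartet=4 acc=0x164E08 -> emit 16 4E 08, reset; bytes_emitted=3
After char 4 ('s'=44): chars_in_quartet=1 acc=0x2C bytes_emitted=3
After char 5 ('Q'=16): chars_in_quartet=2 acc=0xB10 bytes_emitted=3
After char 6 ('r'=43): chars_in_quartet=3 acc=0x2C42B bytes_emitted=3
After char 7 ('3'=55): chars_in_quartet=4 acc=0xB10AF7 -> emit B1 0A F7, reset; bytes_emitted=6
After char 8 ('B'=1): chars_in_quartet=1 acc=0x1 bytes_emitted=6
After char 9 ('1'=53): chars_in_quartet=2 acc=0x75 bytes_emitted=6
After char 10 ('U'=20): chars_in_quartet=3 acc=0x1D54 bytes_emitted=6
After char 11 ('C'=2): chars_in_quartet=4 acc=0x75502 -> emit 07 55 02, reset; bytes_emitted=9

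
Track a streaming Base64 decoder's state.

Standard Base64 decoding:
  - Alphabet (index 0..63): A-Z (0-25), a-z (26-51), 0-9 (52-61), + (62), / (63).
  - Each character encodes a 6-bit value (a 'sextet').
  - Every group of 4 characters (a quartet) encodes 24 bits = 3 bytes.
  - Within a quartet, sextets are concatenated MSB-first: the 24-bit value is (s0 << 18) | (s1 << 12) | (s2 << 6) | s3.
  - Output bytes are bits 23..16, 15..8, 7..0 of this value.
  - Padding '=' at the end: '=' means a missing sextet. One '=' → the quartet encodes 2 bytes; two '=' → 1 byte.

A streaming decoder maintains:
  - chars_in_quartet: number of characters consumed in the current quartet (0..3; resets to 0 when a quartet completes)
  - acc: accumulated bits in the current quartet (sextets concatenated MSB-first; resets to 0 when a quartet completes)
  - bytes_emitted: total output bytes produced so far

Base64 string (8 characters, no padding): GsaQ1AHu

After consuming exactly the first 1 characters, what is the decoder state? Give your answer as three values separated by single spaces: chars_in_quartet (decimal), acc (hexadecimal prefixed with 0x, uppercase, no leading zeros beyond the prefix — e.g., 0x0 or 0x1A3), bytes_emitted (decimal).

Answer: 1 0x6 0

Derivation:
After char 0 ('G'=6): chars_in_quartet=1 acc=0x6 bytes_emitted=0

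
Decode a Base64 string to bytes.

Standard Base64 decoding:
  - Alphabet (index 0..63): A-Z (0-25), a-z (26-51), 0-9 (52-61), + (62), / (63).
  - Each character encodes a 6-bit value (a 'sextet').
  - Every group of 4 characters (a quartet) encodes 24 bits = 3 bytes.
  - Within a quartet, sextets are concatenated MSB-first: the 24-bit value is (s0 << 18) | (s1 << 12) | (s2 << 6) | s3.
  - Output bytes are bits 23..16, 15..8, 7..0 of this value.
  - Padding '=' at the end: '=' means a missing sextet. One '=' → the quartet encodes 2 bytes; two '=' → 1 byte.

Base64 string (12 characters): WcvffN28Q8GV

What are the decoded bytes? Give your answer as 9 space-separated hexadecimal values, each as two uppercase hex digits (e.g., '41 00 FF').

Answer: 59 CB DF 7C DD BC 43 C1 95

Derivation:
After char 0 ('W'=22): chars_in_quartet=1 acc=0x16 bytes_emitted=0
After char 1 ('c'=28): chars_in_quartet=2 acc=0x59C bytes_emitted=0
After char 2 ('v'=47): chars_in_quartet=3 acc=0x1672F bytes_emitted=0
After char 3 ('f'=31): chars_in_quartet=4 acc=0x59CBDF -> emit 59 CB DF, reset; bytes_emitted=3
After char 4 ('f'=31): chars_in_quartet=1 acc=0x1F bytes_emitted=3
After char 5 ('N'=13): chars_in_quartet=2 acc=0x7CD bytes_emitted=3
After char 6 ('2'=54): chars_in_quartet=3 acc=0x1F376 bytes_emitted=3
After char 7 ('8'=60): chars_in_quartet=4 acc=0x7CDDBC -> emit 7C DD BC, reset; bytes_emitted=6
After char 8 ('Q'=16): chars_in_quartet=1 acc=0x10 bytes_emitted=6
After char 9 ('8'=60): chars_in_quartet=2 acc=0x43C bytes_emitted=6
After char 10 ('G'=6): chars_in_quartet=3 acc=0x10F06 bytes_emitted=6
After char 11 ('V'=21): chars_in_quartet=4 acc=0x43C195 -> emit 43 C1 95, reset; bytes_emitted=9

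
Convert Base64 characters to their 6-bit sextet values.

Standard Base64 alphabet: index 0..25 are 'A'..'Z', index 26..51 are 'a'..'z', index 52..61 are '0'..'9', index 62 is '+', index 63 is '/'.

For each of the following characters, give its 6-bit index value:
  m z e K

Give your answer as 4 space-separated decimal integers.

'm': a..z range, 26 + ord('m') − ord('a') = 38
'z': a..z range, 26 + ord('z') − ord('a') = 51
'e': a..z range, 26 + ord('e') − ord('a') = 30
'K': A..Z range, ord('K') − ord('A') = 10

Answer: 38 51 30 10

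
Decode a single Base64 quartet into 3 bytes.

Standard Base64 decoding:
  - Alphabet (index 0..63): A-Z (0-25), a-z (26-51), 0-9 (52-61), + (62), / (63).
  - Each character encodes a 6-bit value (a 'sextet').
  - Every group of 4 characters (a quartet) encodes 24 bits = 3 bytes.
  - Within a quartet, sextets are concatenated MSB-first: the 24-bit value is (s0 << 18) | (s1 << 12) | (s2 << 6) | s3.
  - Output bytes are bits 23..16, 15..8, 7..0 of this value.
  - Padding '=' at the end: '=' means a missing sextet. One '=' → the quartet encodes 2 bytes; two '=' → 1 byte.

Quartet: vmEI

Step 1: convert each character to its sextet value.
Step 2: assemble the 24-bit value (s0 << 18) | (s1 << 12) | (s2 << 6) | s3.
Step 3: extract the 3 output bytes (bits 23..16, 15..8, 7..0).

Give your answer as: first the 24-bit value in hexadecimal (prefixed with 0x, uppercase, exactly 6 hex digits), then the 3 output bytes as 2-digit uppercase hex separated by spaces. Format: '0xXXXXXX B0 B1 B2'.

Answer: 0xBE6108 BE 61 08

Derivation:
Sextets: v=47, m=38, E=4, I=8
24-bit: (47<<18) | (38<<12) | (4<<6) | 8
      = 0xBC0000 | 0x026000 | 0x000100 | 0x000008
      = 0xBE6108
Bytes: (v>>16)&0xFF=BE, (v>>8)&0xFF=61, v&0xFF=08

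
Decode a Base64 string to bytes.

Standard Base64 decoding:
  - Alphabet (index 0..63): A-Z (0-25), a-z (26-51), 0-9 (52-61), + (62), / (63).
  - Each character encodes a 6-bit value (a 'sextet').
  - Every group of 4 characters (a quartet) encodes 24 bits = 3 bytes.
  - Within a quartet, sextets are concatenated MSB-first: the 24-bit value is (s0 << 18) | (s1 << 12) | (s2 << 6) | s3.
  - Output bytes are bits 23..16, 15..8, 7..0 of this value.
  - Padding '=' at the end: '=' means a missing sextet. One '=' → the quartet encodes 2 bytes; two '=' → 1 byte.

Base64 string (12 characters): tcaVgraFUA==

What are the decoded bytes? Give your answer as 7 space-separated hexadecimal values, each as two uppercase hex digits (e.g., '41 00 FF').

Answer: B5 C6 95 82 B6 85 50

Derivation:
After char 0 ('t'=45): chars_in_quartet=1 acc=0x2D bytes_emitted=0
After char 1 ('c'=28): chars_in_quartet=2 acc=0xB5C bytes_emitted=0
After char 2 ('a'=26): chars_in_quartet=3 acc=0x2D71A bytes_emitted=0
After char 3 ('V'=21): chars_in_quartet=4 acc=0xB5C695 -> emit B5 C6 95, reset; bytes_emitted=3
After char 4 ('g'=32): chars_in_quartet=1 acc=0x20 bytes_emitted=3
After char 5 ('r'=43): chars_in_quartet=2 acc=0x82B bytes_emitted=3
After char 6 ('a'=26): chars_in_quartet=3 acc=0x20ADA bytes_emitted=3
After char 7 ('F'=5): chars_in_quartet=4 acc=0x82B685 -> emit 82 B6 85, reset; bytes_emitted=6
After char 8 ('U'=20): chars_in_quartet=1 acc=0x14 bytes_emitted=6
After char 9 ('A'=0): chars_in_quartet=2 acc=0x500 bytes_emitted=6
Padding '==': partial quartet acc=0x500 -> emit 50; bytes_emitted=7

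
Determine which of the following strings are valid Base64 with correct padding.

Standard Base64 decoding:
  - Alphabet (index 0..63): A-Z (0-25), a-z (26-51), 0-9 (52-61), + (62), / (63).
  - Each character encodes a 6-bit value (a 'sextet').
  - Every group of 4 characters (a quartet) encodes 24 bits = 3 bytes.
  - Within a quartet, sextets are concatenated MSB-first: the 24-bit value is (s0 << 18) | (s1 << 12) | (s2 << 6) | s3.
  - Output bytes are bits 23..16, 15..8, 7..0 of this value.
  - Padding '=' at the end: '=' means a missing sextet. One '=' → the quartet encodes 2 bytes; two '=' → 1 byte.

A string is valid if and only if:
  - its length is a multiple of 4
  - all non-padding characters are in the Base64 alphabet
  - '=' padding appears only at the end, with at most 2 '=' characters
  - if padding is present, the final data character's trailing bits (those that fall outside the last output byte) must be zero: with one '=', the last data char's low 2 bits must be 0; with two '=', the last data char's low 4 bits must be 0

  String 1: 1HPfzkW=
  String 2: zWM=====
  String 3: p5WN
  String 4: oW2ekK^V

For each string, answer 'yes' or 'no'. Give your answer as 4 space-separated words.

String 1: '1HPfzkW=' → invalid (bad trailing bits)
String 2: 'zWM=====' → invalid (5 pad chars (max 2))
String 3: 'p5WN' → valid
String 4: 'oW2ekK^V' → invalid (bad char(s): ['^'])

Answer: no no yes no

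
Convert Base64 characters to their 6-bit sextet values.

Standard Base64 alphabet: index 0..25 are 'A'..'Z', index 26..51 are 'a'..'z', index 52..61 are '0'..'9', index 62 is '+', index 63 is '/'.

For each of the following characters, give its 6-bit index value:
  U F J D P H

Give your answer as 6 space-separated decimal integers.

Answer: 20 5 9 3 15 7

Derivation:
'U': A..Z range, ord('U') − ord('A') = 20
'F': A..Z range, ord('F') − ord('A') = 5
'J': A..Z range, ord('J') − ord('A') = 9
'D': A..Z range, ord('D') − ord('A') = 3
'P': A..Z range, ord('P') − ord('A') = 15
'H': A..Z range, ord('H') − ord('A') = 7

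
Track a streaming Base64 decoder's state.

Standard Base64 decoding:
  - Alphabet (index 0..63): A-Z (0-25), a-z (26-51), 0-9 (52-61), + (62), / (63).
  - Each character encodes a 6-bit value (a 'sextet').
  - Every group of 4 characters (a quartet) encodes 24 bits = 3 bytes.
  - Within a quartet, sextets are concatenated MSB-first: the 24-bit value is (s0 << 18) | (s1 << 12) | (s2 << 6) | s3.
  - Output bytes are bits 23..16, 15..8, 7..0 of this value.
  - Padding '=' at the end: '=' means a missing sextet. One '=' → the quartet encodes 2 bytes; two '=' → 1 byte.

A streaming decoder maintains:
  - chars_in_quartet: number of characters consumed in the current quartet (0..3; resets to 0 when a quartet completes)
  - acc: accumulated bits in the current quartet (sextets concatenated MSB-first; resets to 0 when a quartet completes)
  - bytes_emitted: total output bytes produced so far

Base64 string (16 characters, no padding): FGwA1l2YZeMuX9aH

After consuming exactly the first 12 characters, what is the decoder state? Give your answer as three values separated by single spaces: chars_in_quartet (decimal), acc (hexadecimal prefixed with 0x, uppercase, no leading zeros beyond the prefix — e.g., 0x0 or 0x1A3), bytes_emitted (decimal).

Answer: 0 0x0 9

Derivation:
After char 0 ('F'=5): chars_in_quartet=1 acc=0x5 bytes_emitted=0
After char 1 ('G'=6): chars_in_quartet=2 acc=0x146 bytes_emitted=0
After char 2 ('w'=48): chars_in_quartet=3 acc=0x51B0 bytes_emitted=0
After char 3 ('A'=0): chars_in_quartet=4 acc=0x146C00 -> emit 14 6C 00, reset; bytes_emitted=3
After char 4 ('1'=53): chars_in_quartet=1 acc=0x35 bytes_emitted=3
After char 5 ('l'=37): chars_in_quartet=2 acc=0xD65 bytes_emitted=3
After char 6 ('2'=54): chars_in_quartet=3 acc=0x35976 bytes_emitted=3
After char 7 ('Y'=24): chars_in_quartet=4 acc=0xD65D98 -> emit D6 5D 98, reset; bytes_emitted=6
After char 8 ('Z'=25): chars_in_quartet=1 acc=0x19 bytes_emitted=6
After char 9 ('e'=30): chars_in_quartet=2 acc=0x65E bytes_emitted=6
After char 10 ('M'=12): chars_in_quartet=3 acc=0x1978C bytes_emitted=6
After char 11 ('u'=46): chars_in_quartet=4 acc=0x65E32E -> emit 65 E3 2E, reset; bytes_emitted=9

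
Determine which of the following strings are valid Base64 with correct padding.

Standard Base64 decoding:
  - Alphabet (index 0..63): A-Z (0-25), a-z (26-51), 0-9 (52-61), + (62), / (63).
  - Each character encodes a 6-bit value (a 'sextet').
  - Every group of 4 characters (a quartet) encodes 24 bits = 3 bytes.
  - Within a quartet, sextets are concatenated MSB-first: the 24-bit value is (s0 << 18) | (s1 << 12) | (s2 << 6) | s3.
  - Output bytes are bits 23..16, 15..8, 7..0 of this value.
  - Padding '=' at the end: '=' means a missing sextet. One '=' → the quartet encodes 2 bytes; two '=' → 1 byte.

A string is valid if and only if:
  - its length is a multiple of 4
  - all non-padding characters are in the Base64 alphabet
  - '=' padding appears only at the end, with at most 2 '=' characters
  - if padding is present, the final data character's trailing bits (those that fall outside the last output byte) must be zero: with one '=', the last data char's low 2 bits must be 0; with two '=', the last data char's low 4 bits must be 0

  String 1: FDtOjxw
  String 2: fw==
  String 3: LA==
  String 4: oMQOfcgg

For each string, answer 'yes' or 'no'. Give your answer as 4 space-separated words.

String 1: 'FDtOjxw' → invalid (len=7 not mult of 4)
String 2: 'fw==' → valid
String 3: 'LA==' → valid
String 4: 'oMQOfcgg' → valid

Answer: no yes yes yes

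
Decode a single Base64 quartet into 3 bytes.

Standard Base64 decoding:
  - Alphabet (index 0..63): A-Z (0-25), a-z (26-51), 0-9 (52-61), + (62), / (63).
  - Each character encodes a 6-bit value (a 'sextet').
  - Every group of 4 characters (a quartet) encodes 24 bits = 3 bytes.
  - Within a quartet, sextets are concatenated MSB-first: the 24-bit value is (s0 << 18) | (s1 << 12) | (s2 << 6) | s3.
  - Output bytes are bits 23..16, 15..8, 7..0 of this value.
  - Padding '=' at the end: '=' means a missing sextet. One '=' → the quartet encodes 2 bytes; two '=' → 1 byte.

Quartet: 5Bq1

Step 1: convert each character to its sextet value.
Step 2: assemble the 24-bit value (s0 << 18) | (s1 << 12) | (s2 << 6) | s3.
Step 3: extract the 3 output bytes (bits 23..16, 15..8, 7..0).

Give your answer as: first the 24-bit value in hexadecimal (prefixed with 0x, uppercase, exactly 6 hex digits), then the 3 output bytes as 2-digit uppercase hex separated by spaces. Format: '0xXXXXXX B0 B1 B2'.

Sextets: 5=57, B=1, q=42, 1=53
24-bit: (57<<18) | (1<<12) | (42<<6) | 53
      = 0xE40000 | 0x001000 | 0x000A80 | 0x000035
      = 0xE41AB5
Bytes: (v>>16)&0xFF=E4, (v>>8)&0xFF=1A, v&0xFF=B5

Answer: 0xE41AB5 E4 1A B5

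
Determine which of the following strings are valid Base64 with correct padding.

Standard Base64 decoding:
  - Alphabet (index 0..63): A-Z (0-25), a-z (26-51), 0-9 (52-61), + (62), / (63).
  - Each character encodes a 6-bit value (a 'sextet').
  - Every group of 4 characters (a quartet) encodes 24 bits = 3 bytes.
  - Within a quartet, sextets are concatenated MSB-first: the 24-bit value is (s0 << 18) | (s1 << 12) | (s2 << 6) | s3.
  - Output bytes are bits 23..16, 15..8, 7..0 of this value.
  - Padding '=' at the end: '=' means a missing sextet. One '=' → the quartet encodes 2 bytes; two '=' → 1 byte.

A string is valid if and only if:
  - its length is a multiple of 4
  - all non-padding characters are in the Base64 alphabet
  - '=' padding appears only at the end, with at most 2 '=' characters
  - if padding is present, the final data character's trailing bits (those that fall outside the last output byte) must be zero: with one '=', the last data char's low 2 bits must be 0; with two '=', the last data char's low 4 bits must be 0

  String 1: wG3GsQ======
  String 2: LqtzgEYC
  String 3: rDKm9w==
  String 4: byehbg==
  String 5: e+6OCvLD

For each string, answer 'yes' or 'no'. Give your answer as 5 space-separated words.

Answer: no yes yes yes yes

Derivation:
String 1: 'wG3GsQ======' → invalid (6 pad chars (max 2))
String 2: 'LqtzgEYC' → valid
String 3: 'rDKm9w==' → valid
String 4: 'byehbg==' → valid
String 5: 'e+6OCvLD' → valid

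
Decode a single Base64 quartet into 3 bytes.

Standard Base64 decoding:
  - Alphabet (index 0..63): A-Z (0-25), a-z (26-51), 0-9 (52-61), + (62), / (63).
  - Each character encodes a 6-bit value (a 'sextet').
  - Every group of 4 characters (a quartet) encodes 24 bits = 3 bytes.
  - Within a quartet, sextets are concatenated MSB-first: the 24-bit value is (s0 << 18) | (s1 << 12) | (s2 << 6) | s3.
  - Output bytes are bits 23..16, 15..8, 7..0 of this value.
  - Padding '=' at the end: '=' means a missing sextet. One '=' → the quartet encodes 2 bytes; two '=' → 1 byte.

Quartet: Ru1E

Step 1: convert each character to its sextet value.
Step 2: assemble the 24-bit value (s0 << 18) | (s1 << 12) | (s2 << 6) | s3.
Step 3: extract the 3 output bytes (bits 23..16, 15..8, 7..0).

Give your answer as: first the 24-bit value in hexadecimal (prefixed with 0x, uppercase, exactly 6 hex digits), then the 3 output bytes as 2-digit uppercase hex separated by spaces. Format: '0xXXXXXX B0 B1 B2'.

Answer: 0x46ED44 46 ED 44

Derivation:
Sextets: R=17, u=46, 1=53, E=4
24-bit: (17<<18) | (46<<12) | (53<<6) | 4
      = 0x440000 | 0x02E000 | 0x000D40 | 0x000004
      = 0x46ED44
Bytes: (v>>16)&0xFF=46, (v>>8)&0xFF=ED, v&0xFF=44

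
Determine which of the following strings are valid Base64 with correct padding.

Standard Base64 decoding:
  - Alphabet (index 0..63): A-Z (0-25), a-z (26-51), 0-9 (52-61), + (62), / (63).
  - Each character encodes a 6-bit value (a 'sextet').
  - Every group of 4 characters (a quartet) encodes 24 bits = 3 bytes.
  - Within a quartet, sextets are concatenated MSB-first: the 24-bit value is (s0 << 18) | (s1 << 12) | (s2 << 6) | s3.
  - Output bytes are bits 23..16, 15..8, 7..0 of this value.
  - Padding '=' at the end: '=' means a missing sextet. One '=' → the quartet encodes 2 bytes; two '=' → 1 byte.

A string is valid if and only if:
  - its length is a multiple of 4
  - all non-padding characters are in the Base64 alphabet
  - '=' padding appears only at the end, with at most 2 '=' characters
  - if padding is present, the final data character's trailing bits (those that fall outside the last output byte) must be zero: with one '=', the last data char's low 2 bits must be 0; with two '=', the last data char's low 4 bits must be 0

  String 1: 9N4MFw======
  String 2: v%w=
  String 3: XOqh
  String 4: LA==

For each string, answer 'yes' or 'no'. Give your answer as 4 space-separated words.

Answer: no no yes yes

Derivation:
String 1: '9N4MFw======' → invalid (6 pad chars (max 2))
String 2: 'v%w=' → invalid (bad char(s): ['%'])
String 3: 'XOqh' → valid
String 4: 'LA==' → valid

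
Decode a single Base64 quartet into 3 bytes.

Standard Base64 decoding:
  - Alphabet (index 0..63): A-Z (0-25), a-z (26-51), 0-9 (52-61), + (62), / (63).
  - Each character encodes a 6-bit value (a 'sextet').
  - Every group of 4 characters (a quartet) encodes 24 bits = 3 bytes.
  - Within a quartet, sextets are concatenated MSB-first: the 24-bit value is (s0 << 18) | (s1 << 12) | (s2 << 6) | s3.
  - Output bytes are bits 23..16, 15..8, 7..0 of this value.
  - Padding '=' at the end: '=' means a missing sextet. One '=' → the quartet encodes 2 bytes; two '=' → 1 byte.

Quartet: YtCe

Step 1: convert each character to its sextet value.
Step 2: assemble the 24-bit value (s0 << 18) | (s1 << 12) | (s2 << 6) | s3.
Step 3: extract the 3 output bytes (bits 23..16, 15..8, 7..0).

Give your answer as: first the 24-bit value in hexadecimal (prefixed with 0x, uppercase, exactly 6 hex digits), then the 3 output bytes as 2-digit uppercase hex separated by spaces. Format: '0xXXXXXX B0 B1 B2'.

Sextets: Y=24, t=45, C=2, e=30
24-bit: (24<<18) | (45<<12) | (2<<6) | 30
      = 0x600000 | 0x02D000 | 0x000080 | 0x00001E
      = 0x62D09E
Bytes: (v>>16)&0xFF=62, (v>>8)&0xFF=D0, v&0xFF=9E

Answer: 0x62D09E 62 D0 9E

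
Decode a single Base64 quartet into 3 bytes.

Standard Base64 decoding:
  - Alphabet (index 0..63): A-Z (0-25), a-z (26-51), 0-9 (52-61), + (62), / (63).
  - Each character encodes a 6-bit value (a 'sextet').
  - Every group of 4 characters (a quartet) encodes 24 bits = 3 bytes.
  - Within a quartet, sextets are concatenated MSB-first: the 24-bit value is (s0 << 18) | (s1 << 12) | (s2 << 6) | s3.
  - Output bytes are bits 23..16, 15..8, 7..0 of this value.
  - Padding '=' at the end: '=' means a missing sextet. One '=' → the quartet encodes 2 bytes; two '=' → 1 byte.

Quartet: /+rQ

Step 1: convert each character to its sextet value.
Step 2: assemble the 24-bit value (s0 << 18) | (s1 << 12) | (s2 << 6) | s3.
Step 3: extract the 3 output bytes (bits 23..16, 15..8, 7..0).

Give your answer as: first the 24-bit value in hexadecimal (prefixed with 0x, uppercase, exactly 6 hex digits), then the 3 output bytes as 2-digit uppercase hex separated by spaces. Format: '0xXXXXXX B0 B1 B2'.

Answer: 0xFFEAD0 FF EA D0

Derivation:
Sextets: /=63, +=62, r=43, Q=16
24-bit: (63<<18) | (62<<12) | (43<<6) | 16
      = 0xFC0000 | 0x03E000 | 0x000AC0 | 0x000010
      = 0xFFEAD0
Bytes: (v>>16)&0xFF=FF, (v>>8)&0xFF=EA, v&0xFF=D0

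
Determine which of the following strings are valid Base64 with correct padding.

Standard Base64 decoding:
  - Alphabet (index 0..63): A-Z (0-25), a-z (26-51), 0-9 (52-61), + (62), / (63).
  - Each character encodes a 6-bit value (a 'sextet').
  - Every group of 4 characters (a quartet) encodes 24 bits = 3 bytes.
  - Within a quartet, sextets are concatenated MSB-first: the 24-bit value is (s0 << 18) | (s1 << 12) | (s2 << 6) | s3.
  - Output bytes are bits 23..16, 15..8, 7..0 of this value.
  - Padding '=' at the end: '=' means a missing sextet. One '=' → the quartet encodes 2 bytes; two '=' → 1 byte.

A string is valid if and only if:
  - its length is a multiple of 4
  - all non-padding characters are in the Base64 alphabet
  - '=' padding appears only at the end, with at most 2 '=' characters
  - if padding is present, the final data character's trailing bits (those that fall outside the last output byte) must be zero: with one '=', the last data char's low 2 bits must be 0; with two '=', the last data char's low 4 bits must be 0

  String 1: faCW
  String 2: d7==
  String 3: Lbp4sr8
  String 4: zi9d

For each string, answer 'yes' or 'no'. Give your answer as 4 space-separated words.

Answer: yes no no yes

Derivation:
String 1: 'faCW' → valid
String 2: 'd7==' → invalid (bad trailing bits)
String 3: 'Lbp4sr8' → invalid (len=7 not mult of 4)
String 4: 'zi9d' → valid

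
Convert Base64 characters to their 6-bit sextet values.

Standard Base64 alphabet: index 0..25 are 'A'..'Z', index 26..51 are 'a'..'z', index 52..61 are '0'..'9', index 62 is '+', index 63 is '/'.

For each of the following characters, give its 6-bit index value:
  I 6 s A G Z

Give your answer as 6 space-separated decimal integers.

'I': A..Z range, ord('I') − ord('A') = 8
'6': 0..9 range, 52 + ord('6') − ord('0') = 58
's': a..z range, 26 + ord('s') − ord('a') = 44
'A': A..Z range, ord('A') − ord('A') = 0
'G': A..Z range, ord('G') − ord('A') = 6
'Z': A..Z range, ord('Z') − ord('A') = 25

Answer: 8 58 44 0 6 25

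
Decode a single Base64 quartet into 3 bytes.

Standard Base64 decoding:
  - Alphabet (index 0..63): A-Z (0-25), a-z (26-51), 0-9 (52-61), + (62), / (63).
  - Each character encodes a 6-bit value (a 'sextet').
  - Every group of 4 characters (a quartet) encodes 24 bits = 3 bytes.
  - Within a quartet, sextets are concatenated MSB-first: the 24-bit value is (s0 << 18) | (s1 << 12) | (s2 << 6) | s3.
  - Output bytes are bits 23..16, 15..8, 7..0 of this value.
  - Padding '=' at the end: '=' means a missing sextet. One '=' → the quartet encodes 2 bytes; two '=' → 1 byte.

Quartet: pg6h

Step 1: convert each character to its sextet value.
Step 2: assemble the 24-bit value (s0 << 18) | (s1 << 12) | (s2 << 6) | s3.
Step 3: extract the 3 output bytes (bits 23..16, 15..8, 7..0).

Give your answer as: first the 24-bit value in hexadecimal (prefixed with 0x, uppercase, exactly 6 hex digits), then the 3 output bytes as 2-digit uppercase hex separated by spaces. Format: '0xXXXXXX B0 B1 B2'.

Answer: 0xA60EA1 A6 0E A1

Derivation:
Sextets: p=41, g=32, 6=58, h=33
24-bit: (41<<18) | (32<<12) | (58<<6) | 33
      = 0xA40000 | 0x020000 | 0x000E80 | 0x000021
      = 0xA60EA1
Bytes: (v>>16)&0xFF=A6, (v>>8)&0xFF=0E, v&0xFF=A1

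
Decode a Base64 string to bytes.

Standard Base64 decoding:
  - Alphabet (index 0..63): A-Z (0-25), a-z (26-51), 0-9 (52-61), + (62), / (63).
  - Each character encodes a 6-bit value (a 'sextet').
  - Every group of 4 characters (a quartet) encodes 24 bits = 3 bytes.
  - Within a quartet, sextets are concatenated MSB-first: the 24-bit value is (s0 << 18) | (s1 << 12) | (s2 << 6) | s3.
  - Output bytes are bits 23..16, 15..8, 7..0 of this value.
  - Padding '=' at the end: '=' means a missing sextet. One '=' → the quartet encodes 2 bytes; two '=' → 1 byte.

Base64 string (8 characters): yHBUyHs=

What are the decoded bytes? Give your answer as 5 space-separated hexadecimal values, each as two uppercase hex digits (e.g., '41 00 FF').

After char 0 ('y'=50): chars_in_quartet=1 acc=0x32 bytes_emitted=0
After char 1 ('H'=7): chars_in_quartet=2 acc=0xC87 bytes_emitted=0
After char 2 ('B'=1): chars_in_quartet=3 acc=0x321C1 bytes_emitted=0
After char 3 ('U'=20): chars_in_quartet=4 acc=0xC87054 -> emit C8 70 54, reset; bytes_emitted=3
After char 4 ('y'=50): chars_in_quartet=1 acc=0x32 bytes_emitted=3
After char 5 ('H'=7): chars_in_quartet=2 acc=0xC87 bytes_emitted=3
After char 6 ('s'=44): chars_in_quartet=3 acc=0x321EC bytes_emitted=3
Padding '=': partial quartet acc=0x321EC -> emit C8 7B; bytes_emitted=5

Answer: C8 70 54 C8 7B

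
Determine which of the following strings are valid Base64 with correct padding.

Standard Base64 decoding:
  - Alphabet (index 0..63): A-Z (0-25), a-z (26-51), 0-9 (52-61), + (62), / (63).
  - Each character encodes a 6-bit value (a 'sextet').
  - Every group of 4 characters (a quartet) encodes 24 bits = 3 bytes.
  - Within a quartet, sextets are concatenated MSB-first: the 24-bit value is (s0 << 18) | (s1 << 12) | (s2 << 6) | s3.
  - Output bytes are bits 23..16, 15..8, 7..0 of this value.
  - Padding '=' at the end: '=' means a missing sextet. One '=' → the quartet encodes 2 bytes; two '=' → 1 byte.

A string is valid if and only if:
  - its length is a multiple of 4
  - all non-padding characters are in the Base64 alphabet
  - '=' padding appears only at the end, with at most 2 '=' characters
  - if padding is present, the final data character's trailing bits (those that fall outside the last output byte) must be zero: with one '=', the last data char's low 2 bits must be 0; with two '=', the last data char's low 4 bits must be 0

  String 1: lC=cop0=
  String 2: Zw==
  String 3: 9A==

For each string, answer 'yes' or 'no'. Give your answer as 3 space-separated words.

Answer: no yes yes

Derivation:
String 1: 'lC=cop0=' → invalid (bad char(s): ['=']; '=' in middle)
String 2: 'Zw==' → valid
String 3: '9A==' → valid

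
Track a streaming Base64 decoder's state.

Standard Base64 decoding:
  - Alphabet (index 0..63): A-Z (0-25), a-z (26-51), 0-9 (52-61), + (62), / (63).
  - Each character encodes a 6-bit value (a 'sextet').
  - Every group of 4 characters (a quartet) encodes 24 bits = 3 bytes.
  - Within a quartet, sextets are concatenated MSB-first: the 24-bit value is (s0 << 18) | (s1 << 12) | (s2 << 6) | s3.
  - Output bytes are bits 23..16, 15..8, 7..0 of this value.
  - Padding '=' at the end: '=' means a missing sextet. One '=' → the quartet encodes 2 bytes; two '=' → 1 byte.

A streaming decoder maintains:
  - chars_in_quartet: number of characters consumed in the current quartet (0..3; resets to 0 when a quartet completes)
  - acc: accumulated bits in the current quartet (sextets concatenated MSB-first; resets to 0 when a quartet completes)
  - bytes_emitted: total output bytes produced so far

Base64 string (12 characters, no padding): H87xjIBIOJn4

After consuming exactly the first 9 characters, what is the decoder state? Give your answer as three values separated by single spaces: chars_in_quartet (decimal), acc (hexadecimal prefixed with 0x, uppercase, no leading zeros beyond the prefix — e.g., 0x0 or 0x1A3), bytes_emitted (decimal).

After char 0 ('H'=7): chars_in_quartet=1 acc=0x7 bytes_emitted=0
After char 1 ('8'=60): chars_in_quartet=2 acc=0x1FC bytes_emitted=0
After char 2 ('7'=59): chars_in_quartet=3 acc=0x7F3B bytes_emitted=0
After char 3 ('x'=49): chars_in_quartet=4 acc=0x1FCEF1 -> emit 1F CE F1, reset; bytes_emitted=3
After char 4 ('j'=35): chars_in_quartet=1 acc=0x23 bytes_emitted=3
After char 5 ('I'=8): chars_in_quartet=2 acc=0x8C8 bytes_emitted=3
After char 6 ('B'=1): chars_in_quartet=3 acc=0x23201 bytes_emitted=3
After char 7 ('I'=8): chars_in_quartet=4 acc=0x8C8048 -> emit 8C 80 48, reset; bytes_emitted=6
After char 8 ('O'=14): chars_in_quartet=1 acc=0xE bytes_emitted=6

Answer: 1 0xE 6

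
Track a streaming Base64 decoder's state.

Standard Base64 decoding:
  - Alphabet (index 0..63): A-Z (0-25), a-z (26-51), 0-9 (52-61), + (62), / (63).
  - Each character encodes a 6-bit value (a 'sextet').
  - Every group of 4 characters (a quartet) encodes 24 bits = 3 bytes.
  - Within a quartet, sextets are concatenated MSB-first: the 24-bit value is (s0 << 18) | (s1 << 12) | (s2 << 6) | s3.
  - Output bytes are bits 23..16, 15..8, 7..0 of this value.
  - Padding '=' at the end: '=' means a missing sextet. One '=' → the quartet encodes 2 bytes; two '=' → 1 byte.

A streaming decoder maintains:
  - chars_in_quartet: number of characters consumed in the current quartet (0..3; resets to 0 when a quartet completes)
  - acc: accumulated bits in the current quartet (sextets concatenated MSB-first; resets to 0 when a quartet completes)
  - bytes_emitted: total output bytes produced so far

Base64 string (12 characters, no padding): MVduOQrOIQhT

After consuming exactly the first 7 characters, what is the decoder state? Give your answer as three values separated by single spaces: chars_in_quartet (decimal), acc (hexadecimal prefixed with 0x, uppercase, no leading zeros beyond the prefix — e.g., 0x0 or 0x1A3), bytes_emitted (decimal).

After char 0 ('M'=12): chars_in_quartet=1 acc=0xC bytes_emitted=0
After char 1 ('V'=21): chars_in_quartet=2 acc=0x315 bytes_emitted=0
After char 2 ('d'=29): chars_in_quartet=3 acc=0xC55D bytes_emitted=0
After char 3 ('u'=46): chars_in_quartet=4 acc=0x31576E -> emit 31 57 6E, reset; bytes_emitted=3
After char 4 ('O'=14): chars_in_quartet=1 acc=0xE bytes_emitted=3
After char 5 ('Q'=16): chars_in_quartet=2 acc=0x390 bytes_emitted=3
After char 6 ('r'=43): chars_in_quartet=3 acc=0xE42B bytes_emitted=3

Answer: 3 0xE42B 3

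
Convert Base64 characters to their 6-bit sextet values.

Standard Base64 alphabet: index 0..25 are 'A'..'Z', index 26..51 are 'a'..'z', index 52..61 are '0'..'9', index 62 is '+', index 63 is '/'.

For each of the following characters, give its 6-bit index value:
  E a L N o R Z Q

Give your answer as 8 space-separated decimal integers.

'E': A..Z range, ord('E') − ord('A') = 4
'a': a..z range, 26 + ord('a') − ord('a') = 26
'L': A..Z range, ord('L') − ord('A') = 11
'N': A..Z range, ord('N') − ord('A') = 13
'o': a..z range, 26 + ord('o') − ord('a') = 40
'R': A..Z range, ord('R') − ord('A') = 17
'Z': A..Z range, ord('Z') − ord('A') = 25
'Q': A..Z range, ord('Q') − ord('A') = 16

Answer: 4 26 11 13 40 17 25 16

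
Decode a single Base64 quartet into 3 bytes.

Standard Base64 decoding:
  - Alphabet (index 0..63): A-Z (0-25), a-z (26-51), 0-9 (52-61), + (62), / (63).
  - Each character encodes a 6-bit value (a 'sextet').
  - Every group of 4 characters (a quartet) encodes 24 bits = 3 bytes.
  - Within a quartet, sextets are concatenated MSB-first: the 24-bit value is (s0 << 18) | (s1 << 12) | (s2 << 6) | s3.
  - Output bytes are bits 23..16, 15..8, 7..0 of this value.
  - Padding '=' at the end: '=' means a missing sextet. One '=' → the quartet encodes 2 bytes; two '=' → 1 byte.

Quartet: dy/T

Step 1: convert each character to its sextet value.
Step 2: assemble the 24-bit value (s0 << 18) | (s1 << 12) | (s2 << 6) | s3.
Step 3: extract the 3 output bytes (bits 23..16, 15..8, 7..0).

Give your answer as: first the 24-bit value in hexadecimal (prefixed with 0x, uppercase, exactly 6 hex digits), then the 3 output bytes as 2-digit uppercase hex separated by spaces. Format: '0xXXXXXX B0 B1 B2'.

Sextets: d=29, y=50, /=63, T=19
24-bit: (29<<18) | (50<<12) | (63<<6) | 19
      = 0x740000 | 0x032000 | 0x000FC0 | 0x000013
      = 0x772FD3
Bytes: (v>>16)&0xFF=77, (v>>8)&0xFF=2F, v&0xFF=D3

Answer: 0x772FD3 77 2F D3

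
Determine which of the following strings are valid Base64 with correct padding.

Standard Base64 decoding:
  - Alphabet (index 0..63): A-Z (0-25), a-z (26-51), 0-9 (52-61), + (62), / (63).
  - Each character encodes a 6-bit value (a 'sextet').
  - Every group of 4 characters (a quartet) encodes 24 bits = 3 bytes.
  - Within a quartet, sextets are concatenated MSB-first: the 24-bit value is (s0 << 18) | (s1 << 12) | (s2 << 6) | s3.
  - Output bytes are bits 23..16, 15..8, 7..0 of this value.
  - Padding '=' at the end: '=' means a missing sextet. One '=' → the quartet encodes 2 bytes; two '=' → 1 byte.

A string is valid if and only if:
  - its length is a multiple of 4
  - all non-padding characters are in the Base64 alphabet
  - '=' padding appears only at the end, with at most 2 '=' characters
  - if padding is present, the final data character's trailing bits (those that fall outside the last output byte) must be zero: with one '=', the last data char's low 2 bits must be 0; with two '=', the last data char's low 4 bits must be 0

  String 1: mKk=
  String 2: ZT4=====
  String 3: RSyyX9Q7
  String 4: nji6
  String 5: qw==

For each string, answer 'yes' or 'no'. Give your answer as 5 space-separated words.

Answer: yes no yes yes yes

Derivation:
String 1: 'mKk=' → valid
String 2: 'ZT4=====' → invalid (5 pad chars (max 2))
String 3: 'RSyyX9Q7' → valid
String 4: 'nji6' → valid
String 5: 'qw==' → valid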